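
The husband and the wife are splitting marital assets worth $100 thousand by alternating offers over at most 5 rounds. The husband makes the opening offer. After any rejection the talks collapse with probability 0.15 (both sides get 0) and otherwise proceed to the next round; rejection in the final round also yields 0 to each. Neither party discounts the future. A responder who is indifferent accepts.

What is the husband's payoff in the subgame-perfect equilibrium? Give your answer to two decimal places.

By backward induction:
Round 5 (the husband proposes): rejection yields 0 for the wife; the husband offers 0 and keeps 100.
Round 4 (the wife proposes): rejecting gives the husband an expected 0.85 × 100 = 85; the wife offers that and keeps 15.
Round 3 (the husband proposes): rejecting gives the wife an expected 0.85 × 15 = 12.75, so the husband offers 12.75, keeping 87.25.
Round 2 (the wife proposes): rejecting gives the husband an expected 0.85 × 87.25 = 74.1625. The wife offers 74.1625 and keeps 100 − 74.1625 = 25.8375.
Round 1 (the husband proposes): rejecting gives the wife an expected 0.85 × 25.8375 = 21.961875; the husband offers that and keeps 78.038125.

78.04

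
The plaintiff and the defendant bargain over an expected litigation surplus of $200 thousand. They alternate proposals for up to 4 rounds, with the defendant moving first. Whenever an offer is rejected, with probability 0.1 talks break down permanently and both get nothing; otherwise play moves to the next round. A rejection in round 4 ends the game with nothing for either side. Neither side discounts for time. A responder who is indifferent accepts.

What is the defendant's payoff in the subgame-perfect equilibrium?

36.2

Round 4 (the plaintiff proposes): rejection yields 0 for the defendant; the plaintiff offers 0 and keeps 200.
Round 3 (the defendant proposes): rejecting gives the plaintiff an expected 0.9 × 200 = 180; the defendant offers that and keeps 20.
Round 2 (the plaintiff proposes): rejecting gives the defendant an expected 0.9 × 20 = 18, so the plaintiff offers 18, keeping 182.
Round 1 (the defendant proposes): rejecting gives the plaintiff an expected 0.9 × 182 = 163.8, so the defendant offers 163.8, keeping 36.2.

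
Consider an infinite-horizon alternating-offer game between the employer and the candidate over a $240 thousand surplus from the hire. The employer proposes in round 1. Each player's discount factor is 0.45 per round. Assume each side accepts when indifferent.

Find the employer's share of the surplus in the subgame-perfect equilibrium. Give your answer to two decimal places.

In a stationary SPE each proposer offers the other exactly their discounted continuation value.
If the employer keeps x when proposing and the candidate keeps y when proposing, then x = 240 − 0.45y and y = 240 − 0.45x.
Solving: x = 240(1 − 0.45) / (1 − 0.45·0.45) = 132 / 0.7975 ≈ 165.5172.
The candidate gets 240 − 165.5172 ≈ 74.4828.

165.52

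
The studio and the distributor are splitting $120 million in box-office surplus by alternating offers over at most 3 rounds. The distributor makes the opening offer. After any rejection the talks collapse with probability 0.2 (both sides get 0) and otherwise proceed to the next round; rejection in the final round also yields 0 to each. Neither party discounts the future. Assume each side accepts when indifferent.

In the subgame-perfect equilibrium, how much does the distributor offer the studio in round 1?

19.2

Round 3 (the distributor proposes): the studio will accept anything ≥ 0, so the distributor offers 0 and keeps 120.
Round 2 (the studio proposes): rejecting gives the distributor an expected 0.8 × 120 = 96. The studio offers 96 and keeps 120 − 96 = 24.
Round 1 (the distributor proposes): rejecting gives the studio an expected 0.8 × 24 = 19.2. The distributor offers 19.2 and keeps 120 − 19.2 = 100.8.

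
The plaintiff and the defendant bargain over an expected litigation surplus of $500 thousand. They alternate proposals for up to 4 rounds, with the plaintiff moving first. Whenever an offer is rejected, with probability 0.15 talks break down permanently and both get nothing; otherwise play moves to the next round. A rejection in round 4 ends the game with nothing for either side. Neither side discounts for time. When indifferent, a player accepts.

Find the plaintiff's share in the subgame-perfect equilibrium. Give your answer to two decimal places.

Round 4 (the defendant proposes): the plaintiff will accept anything ≥ 0, so the defendant offers 0 and keeps 500.
Round 3 (the plaintiff proposes): rejecting gives the defendant an expected 0.85 × 500 = 425; the plaintiff offers that and keeps 75.
Round 2 (the defendant proposes): rejecting gives the plaintiff an expected 0.85 × 75 = 63.75, so the defendant offers 63.75, keeping 436.25.
Round 1 (the plaintiff proposes): rejecting gives the defendant an expected 0.85 × 436.25 = 370.8125. The plaintiff offers 370.8125 and keeps 500 − 370.8125 = 129.1875.

129.19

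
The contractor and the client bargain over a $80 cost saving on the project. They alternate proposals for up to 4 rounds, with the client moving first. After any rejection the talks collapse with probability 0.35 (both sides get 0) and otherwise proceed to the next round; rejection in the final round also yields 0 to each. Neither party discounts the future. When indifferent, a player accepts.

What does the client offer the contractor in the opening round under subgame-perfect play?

Round 4 (the contractor proposes): the client will accept anything ≥ 0, so the contractor offers 0 and keeps 80.
Round 3 (the client proposes): rejecting gives the contractor an expected 0.65 × 80 = 52; the client offers that and keeps 28.
Round 2 (the contractor proposes): rejecting gives the client an expected 0.65 × 28 = 18.2. The contractor offers 18.2 and keeps 80 − 18.2 = 61.8.
Round 1 (the client proposes): rejecting gives the contractor an expected 0.65 × 61.8 = 40.17, so the client offers 40.17, keeping 39.83.

40.17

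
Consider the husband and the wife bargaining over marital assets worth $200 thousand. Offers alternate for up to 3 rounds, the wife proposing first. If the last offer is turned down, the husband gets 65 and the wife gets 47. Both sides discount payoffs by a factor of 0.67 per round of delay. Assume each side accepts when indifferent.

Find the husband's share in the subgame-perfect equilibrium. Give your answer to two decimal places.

Round 3 (the wife proposes): the husband gets 65 if talks fail, so the wife offers 65 and keeps 135.
Round 2 (the husband proposes): the wife can get 135 next round, worth 0.67 × 135 = 90.45 now. The husband offers 90.45 and keeps 200 − 90.45 = 109.55.
Round 1 (the wife proposes): the husband can get 109.55 next round, worth 0.67 × 109.55 = 73.3985 now; the wife offers that and keeps 126.6015.

73.40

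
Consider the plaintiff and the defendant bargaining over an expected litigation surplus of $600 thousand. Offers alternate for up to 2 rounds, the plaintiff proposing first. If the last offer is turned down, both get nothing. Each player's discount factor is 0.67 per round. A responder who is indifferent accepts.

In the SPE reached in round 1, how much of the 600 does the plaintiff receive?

Round 2 (the defendant proposes): the plaintiff will accept anything ≥ 0, so the defendant offers 0 and keeps 600.
Round 1 (the plaintiff proposes): the defendant can get 600 next round, worth 0.67 × 600 = 402 now. The plaintiff offers 402 and keeps 600 − 402 = 198.

198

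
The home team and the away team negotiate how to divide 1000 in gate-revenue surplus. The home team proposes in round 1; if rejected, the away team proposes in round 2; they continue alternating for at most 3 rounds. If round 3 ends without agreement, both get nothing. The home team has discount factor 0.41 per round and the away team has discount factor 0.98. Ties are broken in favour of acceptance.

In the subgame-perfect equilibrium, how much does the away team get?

578.2

Round 3 (the home team proposes): rejection yields 0 for the away team; the home team offers 0 and keeps 1000.
Round 2 (the away team proposes): the home team can get 1000 next round, worth 0.41 × 1000 = 410 now, so the away team offers 410, keeping 590.
Round 1 (the home team proposes): the away team can get 590 next round, worth 0.98 × 590 = 578.2 now, so the home team offers 578.2, keeping 421.8.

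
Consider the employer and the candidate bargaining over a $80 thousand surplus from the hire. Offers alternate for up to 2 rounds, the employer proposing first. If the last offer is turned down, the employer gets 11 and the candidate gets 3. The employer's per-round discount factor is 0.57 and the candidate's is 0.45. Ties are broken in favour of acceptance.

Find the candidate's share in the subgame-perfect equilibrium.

31.05

Round 2 (the candidate proposes): the employer gets 11 if talks fail, so the candidate offers 11 and keeps 69.
Round 1 (the employer proposes): the candidate can get 69 next round, worth 0.45 × 69 = 31.05 now; the employer offers that and keeps 48.95.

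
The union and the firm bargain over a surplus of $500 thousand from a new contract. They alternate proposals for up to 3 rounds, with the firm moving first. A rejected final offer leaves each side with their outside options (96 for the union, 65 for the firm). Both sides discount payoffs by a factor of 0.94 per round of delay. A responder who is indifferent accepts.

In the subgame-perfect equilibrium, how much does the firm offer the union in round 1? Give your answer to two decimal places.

113.03

Round 3 (the firm proposes): the union gets 96 if talks fail, so the firm offers 96 and keeps 404.
Round 2 (the union proposes): the firm can get 404 next round, worth 0.94 × 404 = 379.76 now. The union offers 379.76 and keeps 500 − 379.76 = 120.24.
Round 1 (the firm proposes): the union can get 120.24 next round, worth 0.94 × 120.24 = 113.0256 now. The firm offers 113.0256 and keeps 500 − 113.0256 = 386.9744.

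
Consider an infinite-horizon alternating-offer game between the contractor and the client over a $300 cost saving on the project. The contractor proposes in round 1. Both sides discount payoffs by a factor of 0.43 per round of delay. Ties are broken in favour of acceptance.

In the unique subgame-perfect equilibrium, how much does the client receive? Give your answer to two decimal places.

In a stationary SPE each proposer offers the other exactly their discounted continuation value.
If the contractor keeps x when proposing and the client keeps y when proposing, then x = 300 − 0.43y and y = 300 − 0.43x.
Solving: x = 300(1 − 0.43) / (1 − 0.43·0.43) = 171 / 0.8151 ≈ 209.7902.
The client gets 300 − 209.7902 ≈ 90.2098.

90.21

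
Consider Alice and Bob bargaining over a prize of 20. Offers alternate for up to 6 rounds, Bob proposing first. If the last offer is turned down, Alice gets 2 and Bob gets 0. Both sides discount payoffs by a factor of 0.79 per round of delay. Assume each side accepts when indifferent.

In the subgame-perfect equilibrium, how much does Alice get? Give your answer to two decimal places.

11.54

Solve by backward induction from round 6.
Round 6 (Alice proposes): Bob will accept anything ≥ 0, so Alice offers 0 and keeps 20.
Round 5 (Bob proposes): Alice can get 20 next round, worth 0.79 × 20 = 15.8 now. Bob offers 15.8 and keeps 20 − 15.8 = 4.2.
Round 4 (Alice proposes): Bob can get 4.2 next round, worth 0.79 × 4.2 = 3.318 now, so Alice offers 3.318, keeping 16.682.
Round 3 (Bob proposes): Alice can get 16.682 next round, worth 0.79 × 16.682 = 13.17878 now; Bob offers that and keeps 6.82122.
Round 2 (Alice proposes): Bob can get 6.82122 next round, worth 0.79 × 6.82122 = 5.3887638 now. Alice offers 5.3887638 and keeps 20 − 5.3887638 = 14.6112362.
Round 1 (Bob proposes): Alice can get 14.6112362 next round, worth 0.79 × 14.6112362 = 11.542876598 now; Bob offers that and keeps 8.457123402.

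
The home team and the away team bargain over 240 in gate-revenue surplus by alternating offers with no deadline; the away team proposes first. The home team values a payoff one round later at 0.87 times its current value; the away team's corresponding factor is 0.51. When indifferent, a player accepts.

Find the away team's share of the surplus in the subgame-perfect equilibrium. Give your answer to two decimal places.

In a stationary SPE each proposer offers the other exactly their discounted continuation value.
If the away team keeps x when proposing and the home team keeps y when proposing, then x = 240 − 0.87y and y = 240 − 0.51x.
Solving: x = 240(1 − 0.87) / (1 − 0.51·0.87) = 31.2 / 0.5563 ≈ 56.0848.
The home team gets 240 − 56.0848 ≈ 183.9152.

56.08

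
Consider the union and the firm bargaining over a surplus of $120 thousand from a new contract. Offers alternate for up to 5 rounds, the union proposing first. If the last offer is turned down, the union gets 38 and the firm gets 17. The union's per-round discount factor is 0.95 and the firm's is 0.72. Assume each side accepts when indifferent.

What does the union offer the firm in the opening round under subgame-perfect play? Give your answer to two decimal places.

By backward induction:
Round 5 (the union proposes): the firm gets 17 if talks fail, so the union offers 17 and keeps 103.
Round 4 (the firm proposes): the union can get 103 next round, worth 0.95 × 103 = 97.85 now; the firm offers that and keeps 22.15.
Round 3 (the union proposes): the firm can get 22.15 next round, worth 0.72 × 22.15 = 15.948 now, so the union offers 15.948, keeping 104.052.
Round 2 (the firm proposes): the union can get 104.052 next round, worth 0.95 × 104.052 = 98.8494 now. The firm offers 98.8494 and keeps 120 − 98.8494 = 21.1506.
Round 1 (the union proposes): the firm can get 21.1506 next round, worth 0.72 × 21.1506 = 15.228432 now; the union offers that and keeps 104.771568.

15.23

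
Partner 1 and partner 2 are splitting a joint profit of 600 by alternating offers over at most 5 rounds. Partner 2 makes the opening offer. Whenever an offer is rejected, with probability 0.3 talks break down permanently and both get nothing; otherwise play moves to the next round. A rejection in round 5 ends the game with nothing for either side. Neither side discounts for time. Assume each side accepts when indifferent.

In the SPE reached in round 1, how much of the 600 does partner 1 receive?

187.74

By backward induction:
Round 5 (partner 2 proposes): partner 1 will accept anything ≥ 0, so partner 2 offers 0 and keeps 600.
Round 4 (partner 1 proposes): rejecting gives partner 2 an expected 0.7 × 600 = 420; partner 1 offers that and keeps 180.
Round 3 (partner 2 proposes): rejecting gives partner 1 an expected 0.7 × 180 = 126, so partner 2 offers 126, keeping 474.
Round 2 (partner 1 proposes): rejecting gives partner 2 an expected 0.7 × 474 = 331.8. Partner 1 offers 331.8 and keeps 600 − 331.8 = 268.2.
Round 1 (partner 2 proposes): rejecting gives partner 1 an expected 0.7 × 268.2 = 187.74; partner 2 offers that and keeps 412.26.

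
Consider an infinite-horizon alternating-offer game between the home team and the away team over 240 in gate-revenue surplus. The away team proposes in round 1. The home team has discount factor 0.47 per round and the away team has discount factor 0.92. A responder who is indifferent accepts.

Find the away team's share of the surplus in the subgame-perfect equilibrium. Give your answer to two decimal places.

224.10

When the away team proposes, the home team accepts any offer worth at least 0.47 times what the home team would get by proposing next round; and vice versa.
This gives x = 240 − 0.47y and y = 240 − 0.92x, where x and y are each side's share when it proposes.
Hence (1 − 0.47·0.92)x = 240(1 − 0.47), i.e. 0.5676·x = 127.2.
x ≈ 224.1015; the home team's share is 240 − x ≈ 15.8985.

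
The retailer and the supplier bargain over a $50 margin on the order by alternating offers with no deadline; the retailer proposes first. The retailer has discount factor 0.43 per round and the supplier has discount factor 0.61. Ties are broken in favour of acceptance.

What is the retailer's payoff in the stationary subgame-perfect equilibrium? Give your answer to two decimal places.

When the retailer proposes, the supplier accepts any offer worth at least 0.61 times what the supplier would get by proposing next round; and vice versa.
This gives x = 50 − 0.61y and y = 50 − 0.43x, where x and y are each side's share when it proposes.
Hence (1 − 0.61·0.43)x = 50(1 − 0.61), i.e. 0.7377·x = 19.5.
x ≈ 26.4335; the supplier's share is 50 − x ≈ 23.5665.

26.43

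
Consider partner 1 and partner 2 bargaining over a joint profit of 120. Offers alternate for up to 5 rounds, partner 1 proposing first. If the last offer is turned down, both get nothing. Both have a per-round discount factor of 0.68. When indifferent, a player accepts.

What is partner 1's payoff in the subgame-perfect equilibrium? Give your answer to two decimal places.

81.81

Round 5 (partner 1 proposes): partner 2 will accept anything ≥ 0, so partner 1 offers 0 and keeps 120.
Round 4 (partner 2 proposes): partner 1 can get 120 next round, worth 0.68 × 120 = 81.6 now; partner 2 offers that and keeps 38.4.
Round 3 (partner 1 proposes): partner 2 can get 38.4 next round, worth 0.68 × 38.4 = 26.112 now, so partner 1 offers 26.112, keeping 93.888.
Round 2 (partner 2 proposes): partner 1 can get 93.888 next round, worth 0.68 × 93.888 = 63.84384 now. Partner 2 offers 63.84384 and keeps 120 − 63.84384 = 56.15616.
Round 1 (partner 1 proposes): partner 2 can get 56.15616 next round, worth 0.68 × 56.15616 = 38.1861888 now, so partner 1 offers 38.1861888, keeping 81.8138112.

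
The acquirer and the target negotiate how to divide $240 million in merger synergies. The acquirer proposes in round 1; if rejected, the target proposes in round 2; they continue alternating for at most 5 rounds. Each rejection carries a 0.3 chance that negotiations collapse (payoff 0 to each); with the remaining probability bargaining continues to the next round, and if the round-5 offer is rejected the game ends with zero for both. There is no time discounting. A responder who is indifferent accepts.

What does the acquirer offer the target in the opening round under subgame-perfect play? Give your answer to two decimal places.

Round 5 (the acquirer proposes): rejection yields 0 for the target; the acquirer offers 0 and keeps 240.
Round 4 (the target proposes): rejecting gives the acquirer an expected 0.7 × 240 = 168. The target offers 168 and keeps 240 − 168 = 72.
Round 3 (the acquirer proposes): rejecting gives the target an expected 0.7 × 72 = 50.4. The acquirer offers 50.4 and keeps 240 − 50.4 = 189.6.
Round 2 (the target proposes): rejecting gives the acquirer an expected 0.7 × 189.6 = 132.72, so the target offers 132.72, keeping 107.28.
Round 1 (the acquirer proposes): rejecting gives the target an expected 0.7 × 107.28 = 75.096. The acquirer offers 75.096 and keeps 240 − 75.096 = 164.904.

75.10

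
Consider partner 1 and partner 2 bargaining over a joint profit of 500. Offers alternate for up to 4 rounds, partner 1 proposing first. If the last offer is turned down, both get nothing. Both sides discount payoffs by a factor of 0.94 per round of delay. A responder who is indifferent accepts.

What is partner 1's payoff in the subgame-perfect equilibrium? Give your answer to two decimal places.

Round 4 (partner 2 proposes): partner 1 will accept anything ≥ 0, so partner 2 offers 0 and keeps 500.
Round 3 (partner 1 proposes): partner 2 can get 500 next round, worth 0.94 × 500 = 470 now. Partner 1 offers 470 and keeps 500 − 470 = 30.
Round 2 (partner 2 proposes): partner 1 can get 30 next round, worth 0.94 × 30 = 28.2 now. Partner 2 offers 28.2 and keeps 500 − 28.2 = 471.8.
Round 1 (partner 1 proposes): partner 2 can get 471.8 next round, worth 0.94 × 471.8 = 443.492 now, so partner 1 offers 443.492, keeping 56.508.

56.51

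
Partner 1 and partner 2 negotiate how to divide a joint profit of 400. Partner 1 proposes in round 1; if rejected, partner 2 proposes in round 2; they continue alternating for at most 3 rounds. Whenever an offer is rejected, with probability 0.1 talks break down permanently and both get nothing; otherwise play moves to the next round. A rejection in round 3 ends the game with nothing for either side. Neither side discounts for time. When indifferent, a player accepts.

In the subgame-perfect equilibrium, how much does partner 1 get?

364

Round 3 (partner 1 proposes): partner 2 will accept anything ≥ 0, so partner 1 offers 0 and keeps 400.
Round 2 (partner 2 proposes): rejecting gives partner 1 an expected 0.9 × 400 = 360, so partner 2 offers 360, keeping 40.
Round 1 (partner 1 proposes): rejecting gives partner 2 an expected 0.9 × 40 = 36; partner 1 offers that and keeps 364.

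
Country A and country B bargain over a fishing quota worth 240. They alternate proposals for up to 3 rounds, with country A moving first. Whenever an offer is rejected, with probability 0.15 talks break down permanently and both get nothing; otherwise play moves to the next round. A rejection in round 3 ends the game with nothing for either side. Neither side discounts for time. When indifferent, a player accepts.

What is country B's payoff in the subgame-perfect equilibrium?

By backward induction:
Round 3 (country A proposes): rejection yields 0 for country B; country A offers 0 and keeps 240.
Round 2 (country B proposes): rejecting gives country A an expected 0.85 × 240 = 204; country B offers that and keeps 36.
Round 1 (country A proposes): rejecting gives country B an expected 0.85 × 36 = 30.6, so country A offers 30.6, keeping 209.4.

30.6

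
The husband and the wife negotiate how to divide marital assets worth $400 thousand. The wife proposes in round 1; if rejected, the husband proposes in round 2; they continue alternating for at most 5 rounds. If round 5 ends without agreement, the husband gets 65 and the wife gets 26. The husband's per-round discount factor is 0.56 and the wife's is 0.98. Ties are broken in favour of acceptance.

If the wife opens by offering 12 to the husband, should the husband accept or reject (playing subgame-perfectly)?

Round 5 (the wife proposes): the husband gets 65 if talks fail, so the wife offers 65 and keeps 335.
Round 4 (the husband proposes): the wife can get 335 next round, worth 0.98 × 335 = 328.3 now, so the husband offers 328.3, keeping 71.7.
Round 3 (the wife proposes): the husband can get 71.7 next round, worth 0.56 × 71.7 = 40.152 now. The wife offers 40.152 and keeps 400 − 40.152 = 359.848.
Round 2 (the husband proposes): the wife can get 359.848 next round, worth 0.98 × 359.848 = 352.65104 now; the husband offers that and keeps 47.34896.
So by rejecting in round 1, the husband gets 47.34896 next round, worth 0.56 × 47.34896 = 26.5154176 now.
Offer 12 < 26.5154176, so the husband rejects.

Reject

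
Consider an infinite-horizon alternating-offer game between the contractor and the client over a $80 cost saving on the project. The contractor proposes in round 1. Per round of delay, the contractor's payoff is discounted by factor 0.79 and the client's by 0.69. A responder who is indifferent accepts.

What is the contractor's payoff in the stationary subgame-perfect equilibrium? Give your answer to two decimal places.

Let x be the contractor's share when the contractor proposes and y be the client's share when the client proposes.
The client accepts iff offered ≥ 0.69·y, so x = 80 − 0.69y. Symmetrically y = 80 − 0.79x.
Substituting: x = 80 − 0.69(80 − 0.79x), giving x(1 − 0.79·0.69) = 80(1 − 0.69).
So x = 80 × 0.31 / 0.4549 ≈ 54.5175, and the client receives 80 − x ≈ 25.4825.

54.52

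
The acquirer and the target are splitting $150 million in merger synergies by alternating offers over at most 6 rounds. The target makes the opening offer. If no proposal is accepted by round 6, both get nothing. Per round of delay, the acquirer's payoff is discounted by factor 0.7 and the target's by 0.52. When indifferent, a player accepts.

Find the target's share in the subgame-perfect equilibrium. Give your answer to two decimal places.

Round 6 (the acquirer proposes): the target will accept anything ≥ 0, so the acquirer offers 0 and keeps 150.
Round 5 (the target proposes): the acquirer can get 150 next round, worth 0.7 × 150 = 105 now, so the target offers 105, keeping 45.
Round 4 (the acquirer proposes): the target can get 45 next round, worth 0.52 × 45 = 23.4 now, so the acquirer offers 23.4, keeping 126.6.
Round 3 (the target proposes): the acquirer can get 126.6 next round, worth 0.7 × 126.6 = 88.62 now; the target offers that and keeps 61.38.
Round 2 (the acquirer proposes): the target can get 61.38 next round, worth 0.52 × 61.38 = 31.9176 now. The acquirer offers 31.9176 and keeps 150 − 31.9176 = 118.0824.
Round 1 (the target proposes): the acquirer can get 118.0824 next round, worth 0.7 × 118.0824 = 82.65768 now, so the target offers 82.65768, keeping 67.34232.

67.34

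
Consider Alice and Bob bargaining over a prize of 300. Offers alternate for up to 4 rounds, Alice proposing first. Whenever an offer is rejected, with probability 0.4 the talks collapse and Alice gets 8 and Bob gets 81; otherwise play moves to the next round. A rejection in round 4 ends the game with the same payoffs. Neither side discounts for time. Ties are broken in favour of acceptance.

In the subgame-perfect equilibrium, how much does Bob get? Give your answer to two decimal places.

Round 4 (Bob proposes): Alice gets 8 if talks fail, so Bob offers 8 and keeps 292.
Round 3 (Alice proposes): rejecting gives Bob an expected 0.6 × 292 + 0.4 × 81 = 207.6; Alice offers that and keeps 92.4.
Round 2 (Bob proposes): rejecting gives Alice an expected 0.6 × 92.4 + 0.4 × 8 = 58.64, so Bob offers 58.64, keeping 241.36.
Round 1 (Alice proposes): rejecting gives Bob an expected 0.6 × 241.36 + 0.4 × 81 = 177.216. Alice offers 177.216 and keeps 300 − 177.216 = 122.784.

177.22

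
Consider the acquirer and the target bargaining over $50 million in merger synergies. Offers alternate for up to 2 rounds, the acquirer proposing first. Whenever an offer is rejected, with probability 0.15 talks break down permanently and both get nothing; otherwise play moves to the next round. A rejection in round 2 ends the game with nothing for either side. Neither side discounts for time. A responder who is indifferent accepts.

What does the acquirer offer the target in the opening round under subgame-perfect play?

By backward induction:
Round 2 (the target proposes): the acquirer will accept anything ≥ 0, so the target offers 0 and keeps 50.
Round 1 (the acquirer proposes): rejecting gives the target an expected 0.85 × 50 = 42.5, so the acquirer offers 42.5, keeping 7.5.

42.5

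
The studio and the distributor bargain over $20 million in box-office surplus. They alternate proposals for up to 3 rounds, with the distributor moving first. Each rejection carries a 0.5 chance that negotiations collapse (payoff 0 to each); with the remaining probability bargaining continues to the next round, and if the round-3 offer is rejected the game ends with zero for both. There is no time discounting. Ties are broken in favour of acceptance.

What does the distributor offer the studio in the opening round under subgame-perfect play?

Round 3 (the distributor proposes): the studio will accept anything ≥ 0, so the distributor offers 0 and keeps 20.
Round 2 (the studio proposes): rejecting gives the distributor an expected 0.5 × 20 = 10; the studio offers that and keeps 10.
Round 1 (the distributor proposes): rejecting gives the studio an expected 0.5 × 10 = 5, so the distributor offers 5, keeping 15.

5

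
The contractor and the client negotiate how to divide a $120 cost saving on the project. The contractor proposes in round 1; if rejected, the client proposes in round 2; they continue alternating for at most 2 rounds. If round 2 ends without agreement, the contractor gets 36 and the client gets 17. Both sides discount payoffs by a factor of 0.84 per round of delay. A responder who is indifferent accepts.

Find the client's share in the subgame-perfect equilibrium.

Round 2 (the client proposes): the contractor gets 36 if talks fail, so the client offers 36 and keeps 84.
Round 1 (the contractor proposes): the client can get 84 next round, worth 0.84 × 84 = 70.56 now; the contractor offers that and keeps 49.44.

70.56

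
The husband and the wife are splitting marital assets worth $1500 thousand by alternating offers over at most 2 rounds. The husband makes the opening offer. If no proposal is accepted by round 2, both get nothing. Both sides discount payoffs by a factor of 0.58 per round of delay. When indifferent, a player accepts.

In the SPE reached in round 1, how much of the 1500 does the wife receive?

870

Round 2 (the wife proposes): the husband will accept anything ≥ 0, so the wife offers 0 and keeps 1500.
Round 1 (the husband proposes): the wife can get 1500 next round, worth 0.58 × 1500 = 870 now, so the husband offers 870, keeping 630.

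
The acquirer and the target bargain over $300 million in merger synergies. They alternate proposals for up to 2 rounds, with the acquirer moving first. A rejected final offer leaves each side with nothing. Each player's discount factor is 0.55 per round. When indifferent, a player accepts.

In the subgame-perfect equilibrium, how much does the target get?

165

Round 2 (the target proposes): the acquirer will accept anything ≥ 0, so the target offers 0 and keeps 300.
Round 1 (the acquirer proposes): the target can get 300 next round, worth 0.55 × 300 = 165 now, so the acquirer offers 165, keeping 135.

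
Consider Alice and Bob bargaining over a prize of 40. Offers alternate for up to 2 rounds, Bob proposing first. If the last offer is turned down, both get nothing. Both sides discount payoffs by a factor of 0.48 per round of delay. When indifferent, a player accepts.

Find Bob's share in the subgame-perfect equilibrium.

20.8

Solve by backward induction from round 2.
Round 2 (Alice proposes): Bob will accept anything ≥ 0, so Alice offers 0 and keeps 40.
Round 1 (Bob proposes): Alice can get 40 next round, worth 0.48 × 40 = 19.2 now; Bob offers that and keeps 20.8.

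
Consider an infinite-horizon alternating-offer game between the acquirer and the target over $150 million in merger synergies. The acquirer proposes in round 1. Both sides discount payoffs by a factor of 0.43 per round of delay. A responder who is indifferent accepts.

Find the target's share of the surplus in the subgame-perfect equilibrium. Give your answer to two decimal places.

In a stationary SPE each proposer offers the other exactly their discounted continuation value.
If the acquirer keeps x when proposing and the target keeps y when proposing, then x = 150 − 0.43y and y = 150 − 0.43x.
Solving: x = 150(1 − 0.43) / (1 − 0.43·0.43) = 85.5 / 0.8151 ≈ 104.8951.
The target gets 150 − 104.8951 ≈ 45.1049.

45.10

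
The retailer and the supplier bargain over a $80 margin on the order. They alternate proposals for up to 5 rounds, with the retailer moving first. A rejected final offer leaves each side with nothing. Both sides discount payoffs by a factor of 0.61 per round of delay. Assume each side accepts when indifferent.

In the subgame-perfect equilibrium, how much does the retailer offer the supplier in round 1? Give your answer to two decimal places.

Round 5 (the retailer proposes): the supplier will accept anything ≥ 0, so the retailer offers 0 and keeps 80.
Round 4 (the supplier proposes): the retailer can get 80 next round, worth 0.61 × 80 = 48.8 now, so the supplier offers 48.8, keeping 31.2.
Round 3 (the retailer proposes): the supplier can get 31.2 next round, worth 0.61 × 31.2 = 19.032 now; the retailer offers that and keeps 60.968.
Round 2 (the supplier proposes): the retailer can get 60.968 next round, worth 0.61 × 60.968 = 37.19048 now; the supplier offers that and keeps 42.80952.
Round 1 (the retailer proposes): the supplier can get 42.80952 next round, worth 0.61 × 42.80952 = 26.1138072 now; the retailer offers that and keeps 53.8861928.

26.11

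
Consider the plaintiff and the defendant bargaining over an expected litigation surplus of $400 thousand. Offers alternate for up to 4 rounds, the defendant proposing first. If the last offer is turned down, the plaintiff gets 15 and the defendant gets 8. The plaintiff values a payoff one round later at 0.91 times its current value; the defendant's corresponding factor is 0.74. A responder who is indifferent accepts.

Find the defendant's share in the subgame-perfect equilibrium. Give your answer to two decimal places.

Round 4 (the plaintiff proposes): the defendant gets 8 if talks fail, so the plaintiff offers 8 and keeps 392.
Round 3 (the defendant proposes): the plaintiff can get 392 next round, worth 0.91 × 392 = 356.72 now; the defendant offers that and keeps 43.28.
Round 2 (the plaintiff proposes): the defendant can get 43.28 next round, worth 0.74 × 43.28 = 32.0272 now; the plaintiff offers that and keeps 367.9728.
Round 1 (the defendant proposes): the plaintiff can get 367.9728 next round, worth 0.91 × 367.9728 = 334.855248 now; the defendant offers that and keeps 65.144752.

65.14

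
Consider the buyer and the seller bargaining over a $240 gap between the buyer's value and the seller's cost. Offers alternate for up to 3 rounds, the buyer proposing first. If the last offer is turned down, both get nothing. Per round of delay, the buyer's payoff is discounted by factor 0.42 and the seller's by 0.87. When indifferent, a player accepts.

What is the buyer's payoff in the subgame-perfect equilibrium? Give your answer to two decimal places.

118.90

Round 3 (the buyer proposes): the seller will accept anything ≥ 0, so the buyer offers 0 and keeps 240.
Round 2 (the seller proposes): the buyer can get 240 next round, worth 0.42 × 240 = 100.8 now; the seller offers that and keeps 139.2.
Round 1 (the buyer proposes): the seller can get 139.2 next round, worth 0.87 × 139.2 = 121.104 now. The buyer offers 121.104 and keeps 240 − 121.104 = 118.896.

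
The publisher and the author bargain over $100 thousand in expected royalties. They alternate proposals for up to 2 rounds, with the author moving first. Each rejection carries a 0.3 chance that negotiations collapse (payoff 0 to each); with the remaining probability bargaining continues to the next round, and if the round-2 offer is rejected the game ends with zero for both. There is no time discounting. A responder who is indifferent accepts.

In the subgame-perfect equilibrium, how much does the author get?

Round 2 (the publisher proposes): rejection yields 0 for the author; the publisher offers 0 and keeps 100.
Round 1 (the author proposes): rejecting gives the publisher an expected 0.7 × 100 = 70, so the author offers 70, keeping 30.

30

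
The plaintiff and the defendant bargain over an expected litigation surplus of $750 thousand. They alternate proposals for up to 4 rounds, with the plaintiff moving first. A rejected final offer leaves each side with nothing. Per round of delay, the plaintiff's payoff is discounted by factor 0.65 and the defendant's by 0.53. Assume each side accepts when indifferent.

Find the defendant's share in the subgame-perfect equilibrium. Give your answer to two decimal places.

276.06

Solve by backward induction from round 4.
Round 4 (the defendant proposes): the plaintiff will accept anything ≥ 0, so the defendant offers 0 and keeps 750.
Round 3 (the plaintiff proposes): the defendant can get 750 next round, worth 0.53 × 750 = 397.5 now. The plaintiff offers 397.5 and keeps 750 − 397.5 = 352.5.
Round 2 (the defendant proposes): the plaintiff can get 352.5 next round, worth 0.65 × 352.5 = 229.125 now, so the defendant offers 229.125, keeping 520.875.
Round 1 (the plaintiff proposes): the defendant can get 520.875 next round, worth 0.53 × 520.875 = 276.06375 now. The plaintiff offers 276.06375 and keeps 750 − 276.06375 = 473.93625.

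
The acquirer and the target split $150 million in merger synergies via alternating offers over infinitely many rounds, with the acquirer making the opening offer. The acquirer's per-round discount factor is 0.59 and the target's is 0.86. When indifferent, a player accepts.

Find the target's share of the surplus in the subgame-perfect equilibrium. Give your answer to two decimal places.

107.37

Let x be the acquirer's share when the acquirer proposes and y be the target's share when the target proposes.
The target accepts iff offered ≥ 0.86·y, so x = 150 − 0.86y. Symmetrically y = 150 − 0.59x.
Substituting: x = 150 − 0.86(150 − 0.59x), giving x(1 − 0.59·0.86) = 150(1 − 0.86).
So x = 150 × 0.14 / 0.4926 ≈ 42.6309, and the target receives 150 − x ≈ 107.3691.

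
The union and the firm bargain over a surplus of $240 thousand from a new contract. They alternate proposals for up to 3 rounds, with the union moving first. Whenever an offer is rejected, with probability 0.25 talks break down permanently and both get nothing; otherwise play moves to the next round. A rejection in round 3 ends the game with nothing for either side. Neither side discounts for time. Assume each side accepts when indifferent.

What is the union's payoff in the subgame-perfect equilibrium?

By backward induction:
Round 3 (the union proposes): the firm will accept anything ≥ 0, so the union offers 0 and keeps 240.
Round 2 (the firm proposes): rejecting gives the union an expected 0.75 × 240 = 180. The firm offers 180 and keeps 240 − 180 = 60.
Round 1 (the union proposes): rejecting gives the firm an expected 0.75 × 60 = 45; the union offers that and keeps 195.

195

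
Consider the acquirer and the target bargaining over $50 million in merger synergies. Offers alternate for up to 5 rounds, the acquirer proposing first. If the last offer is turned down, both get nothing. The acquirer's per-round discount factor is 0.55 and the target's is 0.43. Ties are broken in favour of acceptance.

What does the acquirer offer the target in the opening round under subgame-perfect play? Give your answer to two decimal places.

11.96

Round 5 (the acquirer proposes): the target will accept anything ≥ 0, so the acquirer offers 0 and keeps 50.
Round 4 (the target proposes): the acquirer can get 50 next round, worth 0.55 × 50 = 27.5 now; the target offers that and keeps 22.5.
Round 3 (the acquirer proposes): the target can get 22.5 next round, worth 0.43 × 22.5 = 9.675 now; the acquirer offers that and keeps 40.325.
Round 2 (the target proposes): the acquirer can get 40.325 next round, worth 0.55 × 40.325 = 22.17875 now. The target offers 22.17875 and keeps 50 − 22.17875 = 27.82125.
Round 1 (the acquirer proposes): the target can get 27.82125 next round, worth 0.43 × 27.82125 = 11.9631375 now; the acquirer offers that and keeps 38.0368625.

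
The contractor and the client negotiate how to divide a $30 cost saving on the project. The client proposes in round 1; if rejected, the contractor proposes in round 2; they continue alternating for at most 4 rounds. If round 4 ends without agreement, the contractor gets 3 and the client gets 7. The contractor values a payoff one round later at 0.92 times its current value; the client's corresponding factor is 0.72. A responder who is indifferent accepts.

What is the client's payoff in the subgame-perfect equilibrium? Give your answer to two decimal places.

8.26

Round 4 (the contractor proposes): the client gets 7 if talks fail, so the contractor offers 7 and keeps 23.
Round 3 (the client proposes): the contractor can get 23 next round, worth 0.92 × 23 = 21.16 now. The client offers 21.16 and keeps 30 − 21.16 = 8.84.
Round 2 (the contractor proposes): the client can get 8.84 next round, worth 0.72 × 8.84 = 6.3648 now; the contractor offers that and keeps 23.6352.
Round 1 (the client proposes): the contractor can get 23.6352 next round, worth 0.92 × 23.6352 = 21.744384 now; the client offers that and keeps 8.255616.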